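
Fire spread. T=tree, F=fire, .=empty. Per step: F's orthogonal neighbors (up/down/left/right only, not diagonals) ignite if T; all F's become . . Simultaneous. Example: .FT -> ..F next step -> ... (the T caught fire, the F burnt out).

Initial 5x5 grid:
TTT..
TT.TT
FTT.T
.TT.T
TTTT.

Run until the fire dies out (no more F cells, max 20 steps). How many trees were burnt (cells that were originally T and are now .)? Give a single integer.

Step 1: +2 fires, +1 burnt (F count now 2)
Step 2: +4 fires, +2 burnt (F count now 4)
Step 3: +3 fires, +4 burnt (F count now 3)
Step 4: +3 fires, +3 burnt (F count now 3)
Step 5: +1 fires, +3 burnt (F count now 1)
Step 6: +0 fires, +1 burnt (F count now 0)
Fire out after step 6
Initially T: 17, now '.': 21
Total burnt (originally-T cells now '.'): 13

Answer: 13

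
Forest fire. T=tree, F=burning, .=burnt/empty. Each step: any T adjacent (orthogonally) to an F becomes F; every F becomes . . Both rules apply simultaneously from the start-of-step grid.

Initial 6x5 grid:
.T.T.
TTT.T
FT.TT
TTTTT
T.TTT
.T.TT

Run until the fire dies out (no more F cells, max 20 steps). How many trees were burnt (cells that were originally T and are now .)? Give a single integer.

Answer: 19

Derivation:
Step 1: +3 fires, +1 burnt (F count now 3)
Step 2: +3 fires, +3 burnt (F count now 3)
Step 3: +3 fires, +3 burnt (F count now 3)
Step 4: +2 fires, +3 burnt (F count now 2)
Step 5: +3 fires, +2 burnt (F count now 3)
Step 6: +3 fires, +3 burnt (F count now 3)
Step 7: +2 fires, +3 burnt (F count now 2)
Step 8: +0 fires, +2 burnt (F count now 0)
Fire out after step 8
Initially T: 21, now '.': 28
Total burnt (originally-T cells now '.'): 19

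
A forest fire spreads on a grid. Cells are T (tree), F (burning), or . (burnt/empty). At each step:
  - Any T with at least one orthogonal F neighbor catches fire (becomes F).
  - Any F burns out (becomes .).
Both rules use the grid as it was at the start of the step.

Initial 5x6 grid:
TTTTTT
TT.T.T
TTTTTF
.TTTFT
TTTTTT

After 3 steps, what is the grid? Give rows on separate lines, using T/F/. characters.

Step 1: 5 trees catch fire, 2 burn out
  TTTTTT
  TT.T.F
  TTTTF.
  .TTF.F
  TTTTFT
Step 2: 5 trees catch fire, 5 burn out
  TTTTTF
  TT.T..
  TTTF..
  .TF...
  TTTF.F
Step 3: 5 trees catch fire, 5 burn out
  TTTTF.
  TT.F..
  TTF...
  .F....
  TTF...

TTTTF.
TT.F..
TTF...
.F....
TTF...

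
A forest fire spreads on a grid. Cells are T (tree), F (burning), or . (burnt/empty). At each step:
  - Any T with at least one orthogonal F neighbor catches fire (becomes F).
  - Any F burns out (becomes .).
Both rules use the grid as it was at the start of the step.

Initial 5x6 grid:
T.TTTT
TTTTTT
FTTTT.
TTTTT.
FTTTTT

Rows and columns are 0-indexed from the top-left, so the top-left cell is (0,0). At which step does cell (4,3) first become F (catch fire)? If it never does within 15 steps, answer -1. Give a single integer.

Step 1: cell (4,3)='T' (+4 fires, +2 burnt)
Step 2: cell (4,3)='T' (+5 fires, +4 burnt)
Step 3: cell (4,3)='F' (+4 fires, +5 burnt)
  -> target ignites at step 3
Step 4: cell (4,3)='.' (+5 fires, +4 burnt)
Step 5: cell (4,3)='.' (+4 fires, +5 burnt)
Step 6: cell (4,3)='.' (+2 fires, +4 burnt)
Step 7: cell (4,3)='.' (+1 fires, +2 burnt)
Step 8: cell (4,3)='.' (+0 fires, +1 burnt)
  fire out at step 8

3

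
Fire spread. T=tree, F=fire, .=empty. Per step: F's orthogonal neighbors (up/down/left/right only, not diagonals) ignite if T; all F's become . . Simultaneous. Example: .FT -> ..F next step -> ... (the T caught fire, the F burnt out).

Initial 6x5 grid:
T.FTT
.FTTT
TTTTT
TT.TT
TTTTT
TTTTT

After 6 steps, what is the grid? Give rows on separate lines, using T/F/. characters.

Step 1: 3 trees catch fire, 2 burn out
  T..FT
  ..FTT
  TFTTT
  TT.TT
  TTTTT
  TTTTT
Step 2: 5 trees catch fire, 3 burn out
  T...F
  ...FT
  F.FTT
  TF.TT
  TTTTT
  TTTTT
Step 3: 4 trees catch fire, 5 burn out
  T....
  ....F
  ...FT
  F..TT
  TFTTT
  TTTTT
Step 4: 5 trees catch fire, 4 burn out
  T....
  .....
  ....F
  ...FT
  F.FTT
  TFTTT
Step 5: 4 trees catch fire, 5 burn out
  T....
  .....
  .....
  ....F
  ...FT
  F.FTT
Step 6: 2 trees catch fire, 4 burn out
  T....
  .....
  .....
  .....
  ....F
  ...FT

T....
.....
.....
.....
....F
...FT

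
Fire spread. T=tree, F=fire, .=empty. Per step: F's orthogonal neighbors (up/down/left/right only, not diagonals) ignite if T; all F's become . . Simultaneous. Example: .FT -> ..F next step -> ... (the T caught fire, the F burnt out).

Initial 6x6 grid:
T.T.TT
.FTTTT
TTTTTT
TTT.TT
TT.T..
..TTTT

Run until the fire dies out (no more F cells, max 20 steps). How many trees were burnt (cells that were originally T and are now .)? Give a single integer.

Answer: 20

Derivation:
Step 1: +2 fires, +1 burnt (F count now 2)
Step 2: +5 fires, +2 burnt (F count now 5)
Step 3: +5 fires, +5 burnt (F count now 5)
Step 4: +4 fires, +5 burnt (F count now 4)
Step 5: +3 fires, +4 burnt (F count now 3)
Step 6: +1 fires, +3 burnt (F count now 1)
Step 7: +0 fires, +1 burnt (F count now 0)
Fire out after step 7
Initially T: 26, now '.': 30
Total burnt (originally-T cells now '.'): 20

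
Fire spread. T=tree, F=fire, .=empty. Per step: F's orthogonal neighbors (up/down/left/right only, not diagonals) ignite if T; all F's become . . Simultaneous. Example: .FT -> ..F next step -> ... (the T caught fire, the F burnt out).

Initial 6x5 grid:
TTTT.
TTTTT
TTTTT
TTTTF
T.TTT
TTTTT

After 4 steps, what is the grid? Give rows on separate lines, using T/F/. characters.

Step 1: 3 trees catch fire, 1 burn out
  TTTT.
  TTTTT
  TTTTF
  TTTF.
  T.TTF
  TTTTT
Step 2: 5 trees catch fire, 3 burn out
  TTTT.
  TTTTF
  TTTF.
  TTF..
  T.TF.
  TTTTF
Step 3: 5 trees catch fire, 5 burn out
  TTTT.
  TTTF.
  TTF..
  TF...
  T.F..
  TTTF.
Step 4: 5 trees catch fire, 5 burn out
  TTTF.
  TTF..
  TF...
  F....
  T....
  TTF..

TTTF.
TTF..
TF...
F....
T....
TTF..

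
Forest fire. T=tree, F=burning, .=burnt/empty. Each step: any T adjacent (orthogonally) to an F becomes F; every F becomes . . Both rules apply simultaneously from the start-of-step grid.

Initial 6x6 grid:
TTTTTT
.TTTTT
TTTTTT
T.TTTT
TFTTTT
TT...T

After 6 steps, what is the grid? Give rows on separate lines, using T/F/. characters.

Step 1: 3 trees catch fire, 1 burn out
  TTTTTT
  .TTTTT
  TTTTTT
  T.TTTT
  F.FTTT
  TF...T
Step 2: 4 trees catch fire, 3 burn out
  TTTTTT
  .TTTTT
  TTTTTT
  F.FTTT
  ...FTT
  F....T
Step 3: 4 trees catch fire, 4 burn out
  TTTTTT
  .TTTTT
  FTFTTT
  ...FTT
  ....FT
  .....T
Step 4: 5 trees catch fire, 4 burn out
  TTTTTT
  .TFTTT
  .F.FTT
  ....FT
  .....F
  .....T
Step 5: 6 trees catch fire, 5 burn out
  TTFTTT
  .F.FTT
  ....FT
  .....F
  ......
  .....F
Step 6: 4 trees catch fire, 6 burn out
  TF.FTT
  ....FT
  .....F
  ......
  ......
  ......

TF.FTT
....FT
.....F
......
......
......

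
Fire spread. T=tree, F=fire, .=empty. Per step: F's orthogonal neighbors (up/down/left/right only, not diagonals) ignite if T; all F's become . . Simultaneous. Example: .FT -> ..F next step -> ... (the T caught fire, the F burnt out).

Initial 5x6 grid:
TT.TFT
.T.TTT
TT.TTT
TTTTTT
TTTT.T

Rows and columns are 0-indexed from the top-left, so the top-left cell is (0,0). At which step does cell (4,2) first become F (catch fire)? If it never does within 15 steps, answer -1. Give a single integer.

Step 1: cell (4,2)='T' (+3 fires, +1 burnt)
Step 2: cell (4,2)='T' (+3 fires, +3 burnt)
Step 3: cell (4,2)='T' (+3 fires, +3 burnt)
Step 4: cell (4,2)='T' (+2 fires, +3 burnt)
Step 5: cell (4,2)='T' (+3 fires, +2 burnt)
Step 6: cell (4,2)='F' (+2 fires, +3 burnt)
  -> target ignites at step 6
Step 7: cell (4,2)='.' (+3 fires, +2 burnt)
Step 8: cell (4,2)='.' (+3 fires, +3 burnt)
Step 9: cell (4,2)='.' (+1 fires, +3 burnt)
Step 10: cell (4,2)='.' (+1 fires, +1 burnt)
Step 11: cell (4,2)='.' (+0 fires, +1 burnt)
  fire out at step 11

6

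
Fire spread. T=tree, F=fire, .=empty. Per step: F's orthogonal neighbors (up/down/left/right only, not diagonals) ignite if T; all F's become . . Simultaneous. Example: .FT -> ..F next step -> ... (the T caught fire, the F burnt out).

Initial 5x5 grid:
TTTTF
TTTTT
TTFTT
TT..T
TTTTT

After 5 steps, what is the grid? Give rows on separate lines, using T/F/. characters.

Step 1: 5 trees catch fire, 2 burn out
  TTTF.
  TTFTF
  TF.FT
  TT..T
  TTTTT
Step 2: 6 trees catch fire, 5 burn out
  TTF..
  TF.F.
  F...F
  TF..T
  TTTTT
Step 3: 5 trees catch fire, 6 burn out
  TF...
  F....
  .....
  F...F
  TFTTT
Step 4: 4 trees catch fire, 5 burn out
  F....
  .....
  .....
  .....
  F.FTF
Step 5: 1 trees catch fire, 4 burn out
  .....
  .....
  .....
  .....
  ...F.

.....
.....
.....
.....
...F.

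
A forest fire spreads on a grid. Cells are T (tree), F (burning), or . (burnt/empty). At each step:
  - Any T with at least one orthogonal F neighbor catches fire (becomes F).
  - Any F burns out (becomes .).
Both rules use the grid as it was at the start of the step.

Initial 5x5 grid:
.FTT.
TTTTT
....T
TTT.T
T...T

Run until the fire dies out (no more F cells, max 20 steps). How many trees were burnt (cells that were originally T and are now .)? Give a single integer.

Step 1: +2 fires, +1 burnt (F count now 2)
Step 2: +3 fires, +2 burnt (F count now 3)
Step 3: +1 fires, +3 burnt (F count now 1)
Step 4: +1 fires, +1 burnt (F count now 1)
Step 5: +1 fires, +1 burnt (F count now 1)
Step 6: +1 fires, +1 burnt (F count now 1)
Step 7: +1 fires, +1 burnt (F count now 1)
Step 8: +0 fires, +1 burnt (F count now 0)
Fire out after step 8
Initially T: 14, now '.': 21
Total burnt (originally-T cells now '.'): 10

Answer: 10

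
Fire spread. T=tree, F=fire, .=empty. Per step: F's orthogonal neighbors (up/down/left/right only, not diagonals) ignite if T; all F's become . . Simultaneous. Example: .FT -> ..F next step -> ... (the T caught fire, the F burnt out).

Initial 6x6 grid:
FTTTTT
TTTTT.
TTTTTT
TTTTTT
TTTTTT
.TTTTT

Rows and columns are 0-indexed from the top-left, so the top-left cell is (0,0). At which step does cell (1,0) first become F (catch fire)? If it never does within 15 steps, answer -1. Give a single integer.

Step 1: cell (1,0)='F' (+2 fires, +1 burnt)
  -> target ignites at step 1
Step 2: cell (1,0)='.' (+3 fires, +2 burnt)
Step 3: cell (1,0)='.' (+4 fires, +3 burnt)
Step 4: cell (1,0)='.' (+5 fires, +4 burnt)
Step 5: cell (1,0)='.' (+5 fires, +5 burnt)
Step 6: cell (1,0)='.' (+4 fires, +5 burnt)
Step 7: cell (1,0)='.' (+4 fires, +4 burnt)
Step 8: cell (1,0)='.' (+3 fires, +4 burnt)
Step 9: cell (1,0)='.' (+2 fires, +3 burnt)
Step 10: cell (1,0)='.' (+1 fires, +2 burnt)
Step 11: cell (1,0)='.' (+0 fires, +1 burnt)
  fire out at step 11

1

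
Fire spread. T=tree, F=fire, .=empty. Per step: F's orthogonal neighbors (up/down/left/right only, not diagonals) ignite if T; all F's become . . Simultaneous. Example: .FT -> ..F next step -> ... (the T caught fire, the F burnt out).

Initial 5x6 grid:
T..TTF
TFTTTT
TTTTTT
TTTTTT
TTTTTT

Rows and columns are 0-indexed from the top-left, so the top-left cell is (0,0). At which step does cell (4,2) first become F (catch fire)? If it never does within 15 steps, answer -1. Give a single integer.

Step 1: cell (4,2)='T' (+5 fires, +2 burnt)
Step 2: cell (4,2)='T' (+8 fires, +5 burnt)
Step 3: cell (4,2)='T' (+6 fires, +8 burnt)
Step 4: cell (4,2)='F' (+5 fires, +6 burnt)
  -> target ignites at step 4
Step 5: cell (4,2)='.' (+2 fires, +5 burnt)
Step 6: cell (4,2)='.' (+0 fires, +2 burnt)
  fire out at step 6

4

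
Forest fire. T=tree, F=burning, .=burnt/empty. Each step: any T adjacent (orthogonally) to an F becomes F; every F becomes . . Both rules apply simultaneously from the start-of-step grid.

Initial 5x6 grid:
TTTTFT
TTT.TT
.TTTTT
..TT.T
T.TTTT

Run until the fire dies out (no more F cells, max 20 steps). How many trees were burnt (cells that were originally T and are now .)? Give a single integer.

Step 1: +3 fires, +1 burnt (F count now 3)
Step 2: +3 fires, +3 burnt (F count now 3)
Step 3: +4 fires, +3 burnt (F count now 4)
Step 4: +5 fires, +4 burnt (F count now 5)
Step 5: +5 fires, +5 burnt (F count now 5)
Step 6: +2 fires, +5 burnt (F count now 2)
Step 7: +0 fires, +2 burnt (F count now 0)
Fire out after step 7
Initially T: 23, now '.': 29
Total burnt (originally-T cells now '.'): 22

Answer: 22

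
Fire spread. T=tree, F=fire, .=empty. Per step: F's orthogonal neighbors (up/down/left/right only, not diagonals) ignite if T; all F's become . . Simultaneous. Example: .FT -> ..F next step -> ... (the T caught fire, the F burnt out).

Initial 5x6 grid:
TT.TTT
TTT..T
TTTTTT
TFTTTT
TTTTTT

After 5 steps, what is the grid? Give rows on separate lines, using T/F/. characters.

Step 1: 4 trees catch fire, 1 burn out
  TT.TTT
  TTT..T
  TFTTTT
  F.FTTT
  TFTTTT
Step 2: 6 trees catch fire, 4 burn out
  TT.TTT
  TFT..T
  F.FTTT
  ...FTT
  F.FTTT
Step 3: 6 trees catch fire, 6 burn out
  TF.TTT
  F.F..T
  ...FTT
  ....FT
  ...FTT
Step 4: 4 trees catch fire, 6 burn out
  F..TTT
  .....T
  ....FT
  .....F
  ....FT
Step 5: 2 trees catch fire, 4 burn out
  ...TTT
  .....T
  .....F
  ......
  .....F

...TTT
.....T
.....F
......
.....F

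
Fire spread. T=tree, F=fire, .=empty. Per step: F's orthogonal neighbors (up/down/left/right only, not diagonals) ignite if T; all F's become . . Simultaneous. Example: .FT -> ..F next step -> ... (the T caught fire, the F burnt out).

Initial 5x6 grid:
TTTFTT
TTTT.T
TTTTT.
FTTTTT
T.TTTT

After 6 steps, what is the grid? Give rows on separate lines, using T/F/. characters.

Step 1: 6 trees catch fire, 2 burn out
  TTF.FT
  TTTF.T
  FTTTT.
  .FTTTT
  F.TTTT
Step 2: 7 trees catch fire, 6 burn out
  TF...F
  FTF..T
  .FTFT.
  ..FTTT
  ..TTTT
Step 3: 7 trees catch fire, 7 burn out
  F.....
  .F...F
  ..F.F.
  ...FTT
  ..FTTT
Step 4: 2 trees catch fire, 7 burn out
  ......
  ......
  ......
  ....FT
  ...FTT
Step 5: 2 trees catch fire, 2 burn out
  ......
  ......
  ......
  .....F
  ....FT
Step 6: 1 trees catch fire, 2 burn out
  ......
  ......
  ......
  ......
  .....F

......
......
......
......
.....F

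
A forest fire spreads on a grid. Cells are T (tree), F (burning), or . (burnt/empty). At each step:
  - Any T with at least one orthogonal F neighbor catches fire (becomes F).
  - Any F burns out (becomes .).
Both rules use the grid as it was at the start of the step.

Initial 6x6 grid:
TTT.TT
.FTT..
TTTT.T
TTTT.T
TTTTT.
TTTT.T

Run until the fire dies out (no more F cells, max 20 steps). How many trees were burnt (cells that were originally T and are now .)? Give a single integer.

Step 1: +3 fires, +1 burnt (F count now 3)
Step 2: +6 fires, +3 burnt (F count now 6)
Step 3: +4 fires, +6 burnt (F count now 4)
Step 4: +4 fires, +4 burnt (F count now 4)
Step 5: +3 fires, +4 burnt (F count now 3)
Step 6: +2 fires, +3 burnt (F count now 2)
Step 7: +0 fires, +2 burnt (F count now 0)
Fire out after step 7
Initially T: 27, now '.': 31
Total burnt (originally-T cells now '.'): 22

Answer: 22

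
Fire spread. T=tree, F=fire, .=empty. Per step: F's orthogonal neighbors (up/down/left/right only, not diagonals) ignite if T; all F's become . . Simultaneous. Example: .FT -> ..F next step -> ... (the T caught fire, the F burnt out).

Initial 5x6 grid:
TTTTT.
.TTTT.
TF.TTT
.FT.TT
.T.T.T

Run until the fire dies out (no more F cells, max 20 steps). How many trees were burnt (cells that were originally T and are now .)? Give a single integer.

Step 1: +4 fires, +2 burnt (F count now 4)
Step 2: +2 fires, +4 burnt (F count now 2)
Step 3: +3 fires, +2 burnt (F count now 3)
Step 4: +3 fires, +3 burnt (F count now 3)
Step 5: +2 fires, +3 burnt (F count now 2)
Step 6: +2 fires, +2 burnt (F count now 2)
Step 7: +1 fires, +2 burnt (F count now 1)
Step 8: +1 fires, +1 burnt (F count now 1)
Step 9: +0 fires, +1 burnt (F count now 0)
Fire out after step 9
Initially T: 19, now '.': 29
Total burnt (originally-T cells now '.'): 18

Answer: 18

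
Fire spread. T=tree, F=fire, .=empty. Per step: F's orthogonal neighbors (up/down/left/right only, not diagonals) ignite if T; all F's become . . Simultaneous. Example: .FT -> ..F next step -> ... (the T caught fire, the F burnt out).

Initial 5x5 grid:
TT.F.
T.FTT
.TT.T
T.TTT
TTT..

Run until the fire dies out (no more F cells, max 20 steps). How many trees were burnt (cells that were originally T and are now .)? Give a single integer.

Answer: 12

Derivation:
Step 1: +2 fires, +2 burnt (F count now 2)
Step 2: +3 fires, +2 burnt (F count now 3)
Step 3: +3 fires, +3 burnt (F count now 3)
Step 4: +2 fires, +3 burnt (F count now 2)
Step 5: +1 fires, +2 burnt (F count now 1)
Step 6: +1 fires, +1 burnt (F count now 1)
Step 7: +0 fires, +1 burnt (F count now 0)
Fire out after step 7
Initially T: 15, now '.': 22
Total burnt (originally-T cells now '.'): 12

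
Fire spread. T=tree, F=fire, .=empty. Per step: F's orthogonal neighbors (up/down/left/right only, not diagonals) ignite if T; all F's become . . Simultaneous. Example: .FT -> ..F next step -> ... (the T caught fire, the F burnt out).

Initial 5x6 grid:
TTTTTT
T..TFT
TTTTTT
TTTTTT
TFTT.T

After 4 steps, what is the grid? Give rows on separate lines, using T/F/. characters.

Step 1: 7 trees catch fire, 2 burn out
  TTTTFT
  T..F.F
  TTTTFT
  TFTTTT
  F.FT.T
Step 2: 9 trees catch fire, 7 burn out
  TTTF.F
  T.....
  TFTF.F
  F.FTFT
  ...F.T
Step 3: 5 trees catch fire, 9 burn out
  TTF...
  T.....
  F.F...
  ...F.F
  .....T
Step 4: 3 trees catch fire, 5 burn out
  TF....
  F.....
  ......
  ......
  .....F

TF....
F.....
......
......
.....F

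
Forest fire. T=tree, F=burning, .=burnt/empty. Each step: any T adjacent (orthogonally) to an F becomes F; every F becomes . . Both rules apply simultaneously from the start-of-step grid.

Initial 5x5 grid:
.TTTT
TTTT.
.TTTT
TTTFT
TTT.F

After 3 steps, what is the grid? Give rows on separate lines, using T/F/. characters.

Step 1: 3 trees catch fire, 2 burn out
  .TTTT
  TTTT.
  .TTFT
  TTF.F
  TTT..
Step 2: 5 trees catch fire, 3 burn out
  .TTTT
  TTTF.
  .TF.F
  TF...
  TTF..
Step 3: 5 trees catch fire, 5 burn out
  .TTFT
  TTF..
  .F...
  F....
  TF...

.TTFT
TTF..
.F...
F....
TF...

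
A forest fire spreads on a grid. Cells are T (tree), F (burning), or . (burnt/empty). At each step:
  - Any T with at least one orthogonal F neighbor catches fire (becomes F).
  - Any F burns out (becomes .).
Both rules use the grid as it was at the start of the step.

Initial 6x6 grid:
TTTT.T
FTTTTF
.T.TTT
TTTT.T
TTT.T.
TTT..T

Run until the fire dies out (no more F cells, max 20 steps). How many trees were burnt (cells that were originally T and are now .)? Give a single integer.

Answer: 24

Derivation:
Step 1: +5 fires, +2 burnt (F count now 5)
Step 2: +6 fires, +5 burnt (F count now 6)
Step 3: +4 fires, +6 burnt (F count now 4)
Step 4: +4 fires, +4 burnt (F count now 4)
Step 5: +3 fires, +4 burnt (F count now 3)
Step 6: +2 fires, +3 burnt (F count now 2)
Step 7: +0 fires, +2 burnt (F count now 0)
Fire out after step 7
Initially T: 26, now '.': 34
Total burnt (originally-T cells now '.'): 24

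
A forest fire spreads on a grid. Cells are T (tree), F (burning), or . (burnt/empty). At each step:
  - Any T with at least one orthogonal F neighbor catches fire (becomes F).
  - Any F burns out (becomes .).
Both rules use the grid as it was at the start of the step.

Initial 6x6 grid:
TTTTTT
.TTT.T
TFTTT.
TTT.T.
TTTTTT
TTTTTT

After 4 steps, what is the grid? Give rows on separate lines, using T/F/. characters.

Step 1: 4 trees catch fire, 1 burn out
  TTTTTT
  .FTT.T
  F.FTT.
  TFT.T.
  TTTTTT
  TTTTTT
Step 2: 6 trees catch fire, 4 burn out
  TFTTTT
  ..FT.T
  ...FT.
  F.F.T.
  TFTTTT
  TTTTTT
Step 3: 7 trees catch fire, 6 burn out
  F.FTTT
  ...F.T
  ....F.
  ....T.
  F.FTTT
  TFTTTT
Step 4: 5 trees catch fire, 7 burn out
  ...FTT
  .....T
  ......
  ....F.
  ...FTT
  F.FTTT

...FTT
.....T
......
....F.
...FTT
F.FTTT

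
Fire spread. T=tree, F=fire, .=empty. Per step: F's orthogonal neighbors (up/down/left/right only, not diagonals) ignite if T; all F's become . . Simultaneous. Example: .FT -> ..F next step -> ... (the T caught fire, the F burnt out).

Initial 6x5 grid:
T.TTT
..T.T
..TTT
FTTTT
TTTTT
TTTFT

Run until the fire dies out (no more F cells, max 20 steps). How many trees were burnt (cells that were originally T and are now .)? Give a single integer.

Answer: 21

Derivation:
Step 1: +5 fires, +2 burnt (F count now 5)
Step 2: +7 fires, +5 burnt (F count now 7)
Step 3: +3 fires, +7 burnt (F count now 3)
Step 4: +2 fires, +3 burnt (F count now 2)
Step 5: +2 fires, +2 burnt (F count now 2)
Step 6: +2 fires, +2 burnt (F count now 2)
Step 7: +0 fires, +2 burnt (F count now 0)
Fire out after step 7
Initially T: 22, now '.': 29
Total burnt (originally-T cells now '.'): 21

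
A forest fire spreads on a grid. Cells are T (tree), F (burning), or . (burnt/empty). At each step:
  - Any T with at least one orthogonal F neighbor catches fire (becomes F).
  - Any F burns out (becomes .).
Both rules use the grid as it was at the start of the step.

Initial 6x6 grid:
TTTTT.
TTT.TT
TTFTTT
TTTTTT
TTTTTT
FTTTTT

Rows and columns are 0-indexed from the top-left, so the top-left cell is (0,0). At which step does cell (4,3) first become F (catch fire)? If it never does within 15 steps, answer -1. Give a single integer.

Step 1: cell (4,3)='T' (+6 fires, +2 burnt)
Step 2: cell (4,3)='T' (+10 fires, +6 burnt)
Step 3: cell (4,3)='F' (+8 fires, +10 burnt)
  -> target ignites at step 3
Step 4: cell (4,3)='.' (+6 fires, +8 burnt)
Step 5: cell (4,3)='.' (+2 fires, +6 burnt)
Step 6: cell (4,3)='.' (+0 fires, +2 burnt)
  fire out at step 6

3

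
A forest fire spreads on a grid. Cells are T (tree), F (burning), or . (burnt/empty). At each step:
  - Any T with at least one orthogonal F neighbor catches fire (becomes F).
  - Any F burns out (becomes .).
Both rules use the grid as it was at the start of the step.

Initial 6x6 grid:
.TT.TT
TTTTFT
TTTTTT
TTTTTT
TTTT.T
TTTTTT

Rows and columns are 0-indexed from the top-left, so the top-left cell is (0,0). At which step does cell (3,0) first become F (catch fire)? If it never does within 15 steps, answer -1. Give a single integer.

Step 1: cell (3,0)='T' (+4 fires, +1 burnt)
Step 2: cell (3,0)='T' (+5 fires, +4 burnt)
Step 3: cell (3,0)='T' (+5 fires, +5 burnt)
Step 4: cell (3,0)='T' (+6 fires, +5 burnt)
Step 5: cell (3,0)='T' (+5 fires, +6 burnt)
Step 6: cell (3,0)='F' (+4 fires, +5 burnt)
  -> target ignites at step 6
Step 7: cell (3,0)='.' (+2 fires, +4 burnt)
Step 8: cell (3,0)='.' (+1 fires, +2 burnt)
Step 9: cell (3,0)='.' (+0 fires, +1 burnt)
  fire out at step 9

6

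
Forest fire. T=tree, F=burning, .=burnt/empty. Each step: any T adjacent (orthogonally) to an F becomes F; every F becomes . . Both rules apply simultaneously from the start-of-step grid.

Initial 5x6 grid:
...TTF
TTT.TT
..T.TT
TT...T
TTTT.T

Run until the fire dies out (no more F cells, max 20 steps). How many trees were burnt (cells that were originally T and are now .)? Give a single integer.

Step 1: +2 fires, +1 burnt (F count now 2)
Step 2: +3 fires, +2 burnt (F count now 3)
Step 3: +2 fires, +3 burnt (F count now 2)
Step 4: +1 fires, +2 burnt (F count now 1)
Step 5: +0 fires, +1 burnt (F count now 0)
Fire out after step 5
Initially T: 18, now '.': 20
Total burnt (originally-T cells now '.'): 8

Answer: 8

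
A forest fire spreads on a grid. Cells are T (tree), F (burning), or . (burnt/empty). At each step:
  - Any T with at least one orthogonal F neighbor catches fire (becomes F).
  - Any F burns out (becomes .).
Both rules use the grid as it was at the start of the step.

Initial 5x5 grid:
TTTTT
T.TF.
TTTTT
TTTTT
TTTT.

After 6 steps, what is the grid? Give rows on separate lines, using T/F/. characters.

Step 1: 3 trees catch fire, 1 burn out
  TTTFT
  T.F..
  TTTFT
  TTTTT
  TTTT.
Step 2: 5 trees catch fire, 3 burn out
  TTF.F
  T....
  TTF.F
  TTTFT
  TTTT.
Step 3: 5 trees catch fire, 5 burn out
  TF...
  T....
  TF...
  TTF.F
  TTTF.
Step 4: 4 trees catch fire, 5 burn out
  F....
  T....
  F....
  TF...
  TTF..
Step 5: 3 trees catch fire, 4 burn out
  .....
  F....
  .....
  F....
  TF...
Step 6: 1 trees catch fire, 3 burn out
  .....
  .....
  .....
  .....
  F....

.....
.....
.....
.....
F....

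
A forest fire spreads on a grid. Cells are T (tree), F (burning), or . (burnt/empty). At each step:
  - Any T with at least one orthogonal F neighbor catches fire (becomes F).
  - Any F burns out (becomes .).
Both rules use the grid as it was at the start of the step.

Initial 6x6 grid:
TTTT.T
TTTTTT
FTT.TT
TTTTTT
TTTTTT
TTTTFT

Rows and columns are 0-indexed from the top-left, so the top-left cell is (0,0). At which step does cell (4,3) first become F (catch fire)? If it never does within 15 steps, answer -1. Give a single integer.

Step 1: cell (4,3)='T' (+6 fires, +2 burnt)
Step 2: cell (4,3)='F' (+9 fires, +6 burnt)
  -> target ignites at step 2
Step 3: cell (4,3)='.' (+10 fires, +9 burnt)
Step 4: cell (4,3)='.' (+4 fires, +10 burnt)
Step 5: cell (4,3)='.' (+2 fires, +4 burnt)
Step 6: cell (4,3)='.' (+1 fires, +2 burnt)
Step 7: cell (4,3)='.' (+0 fires, +1 burnt)
  fire out at step 7

2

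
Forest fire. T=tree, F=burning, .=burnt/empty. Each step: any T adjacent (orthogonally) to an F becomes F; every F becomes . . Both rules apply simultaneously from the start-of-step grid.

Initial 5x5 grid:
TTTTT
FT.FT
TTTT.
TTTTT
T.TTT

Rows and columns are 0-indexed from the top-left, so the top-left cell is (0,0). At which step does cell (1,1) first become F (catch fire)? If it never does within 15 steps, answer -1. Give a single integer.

Step 1: cell (1,1)='F' (+6 fires, +2 burnt)
  -> target ignites at step 1
Step 2: cell (1,1)='.' (+7 fires, +6 burnt)
Step 3: cell (1,1)='.' (+5 fires, +7 burnt)
Step 4: cell (1,1)='.' (+2 fires, +5 burnt)
Step 5: cell (1,1)='.' (+0 fires, +2 burnt)
  fire out at step 5

1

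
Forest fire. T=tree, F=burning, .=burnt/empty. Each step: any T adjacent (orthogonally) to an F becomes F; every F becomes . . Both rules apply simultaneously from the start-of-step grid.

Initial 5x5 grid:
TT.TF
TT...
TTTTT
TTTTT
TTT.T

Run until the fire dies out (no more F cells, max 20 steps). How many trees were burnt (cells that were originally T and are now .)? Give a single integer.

Step 1: +1 fires, +1 burnt (F count now 1)
Step 2: +0 fires, +1 burnt (F count now 0)
Fire out after step 2
Initially T: 19, now '.': 7
Total burnt (originally-T cells now '.'): 1

Answer: 1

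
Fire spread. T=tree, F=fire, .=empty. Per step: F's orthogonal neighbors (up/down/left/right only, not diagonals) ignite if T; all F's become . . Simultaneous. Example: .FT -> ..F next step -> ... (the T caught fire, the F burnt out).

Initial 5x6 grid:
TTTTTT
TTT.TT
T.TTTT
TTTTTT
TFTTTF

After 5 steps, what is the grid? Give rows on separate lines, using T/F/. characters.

Step 1: 5 trees catch fire, 2 burn out
  TTTTTT
  TTT.TT
  T.TTTT
  TFTTTF
  F.FTF.
Step 2: 5 trees catch fire, 5 burn out
  TTTTTT
  TTT.TT
  T.TTTF
  F.FTF.
  ...F..
Step 3: 5 trees catch fire, 5 burn out
  TTTTTT
  TTT.TF
  F.FTF.
  ...F..
  ......
Step 4: 5 trees catch fire, 5 burn out
  TTTTTF
  FTF.F.
  ...F..
  ......
  ......
Step 5: 4 trees catch fire, 5 burn out
  FTFTF.
  .F....
  ......
  ......
  ......

FTFTF.
.F....
......
......
......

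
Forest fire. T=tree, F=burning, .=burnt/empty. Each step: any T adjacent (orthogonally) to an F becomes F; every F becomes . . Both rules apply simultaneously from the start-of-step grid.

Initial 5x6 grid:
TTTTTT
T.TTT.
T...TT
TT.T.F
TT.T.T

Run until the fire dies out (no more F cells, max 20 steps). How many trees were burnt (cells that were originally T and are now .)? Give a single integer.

Step 1: +2 fires, +1 burnt (F count now 2)
Step 2: +1 fires, +2 burnt (F count now 1)
Step 3: +1 fires, +1 burnt (F count now 1)
Step 4: +2 fires, +1 burnt (F count now 2)
Step 5: +3 fires, +2 burnt (F count now 3)
Step 6: +1 fires, +3 burnt (F count now 1)
Step 7: +1 fires, +1 burnt (F count now 1)
Step 8: +1 fires, +1 burnt (F count now 1)
Step 9: +1 fires, +1 burnt (F count now 1)
Step 10: +1 fires, +1 burnt (F count now 1)
Step 11: +1 fires, +1 burnt (F count now 1)
Step 12: +2 fires, +1 burnt (F count now 2)
Step 13: +1 fires, +2 burnt (F count now 1)
Step 14: +0 fires, +1 burnt (F count now 0)
Fire out after step 14
Initially T: 20, now '.': 28
Total burnt (originally-T cells now '.'): 18

Answer: 18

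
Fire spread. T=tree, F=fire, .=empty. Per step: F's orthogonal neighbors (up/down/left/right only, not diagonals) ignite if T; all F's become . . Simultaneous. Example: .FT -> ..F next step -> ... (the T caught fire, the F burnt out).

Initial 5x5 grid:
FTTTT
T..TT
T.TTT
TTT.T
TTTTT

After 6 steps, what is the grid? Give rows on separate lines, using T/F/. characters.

Step 1: 2 trees catch fire, 1 burn out
  .FTTT
  F..TT
  T.TTT
  TTT.T
  TTTTT
Step 2: 2 trees catch fire, 2 burn out
  ..FTT
  ...TT
  F.TTT
  TTT.T
  TTTTT
Step 3: 2 trees catch fire, 2 burn out
  ...FT
  ...TT
  ..TTT
  FTT.T
  TTTTT
Step 4: 4 trees catch fire, 2 burn out
  ....F
  ...FT
  ..TTT
  .FT.T
  FTTTT
Step 5: 4 trees catch fire, 4 burn out
  .....
  ....F
  ..TFT
  ..F.T
  .FTTT
Step 6: 3 trees catch fire, 4 burn out
  .....
  .....
  ..F.F
  ....T
  ..FTT

.....
.....
..F.F
....T
..FTT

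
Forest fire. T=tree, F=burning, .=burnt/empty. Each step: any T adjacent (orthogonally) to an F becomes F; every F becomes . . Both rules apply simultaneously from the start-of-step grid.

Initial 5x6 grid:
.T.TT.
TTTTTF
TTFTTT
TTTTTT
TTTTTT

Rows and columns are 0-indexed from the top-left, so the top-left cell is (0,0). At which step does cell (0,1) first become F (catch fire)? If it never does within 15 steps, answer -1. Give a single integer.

Step 1: cell (0,1)='T' (+6 fires, +2 burnt)
Step 2: cell (0,1)='T' (+9 fires, +6 burnt)
Step 3: cell (0,1)='F' (+8 fires, +9 burnt)
  -> target ignites at step 3
Step 4: cell (0,1)='.' (+2 fires, +8 burnt)
Step 5: cell (0,1)='.' (+0 fires, +2 burnt)
  fire out at step 5

3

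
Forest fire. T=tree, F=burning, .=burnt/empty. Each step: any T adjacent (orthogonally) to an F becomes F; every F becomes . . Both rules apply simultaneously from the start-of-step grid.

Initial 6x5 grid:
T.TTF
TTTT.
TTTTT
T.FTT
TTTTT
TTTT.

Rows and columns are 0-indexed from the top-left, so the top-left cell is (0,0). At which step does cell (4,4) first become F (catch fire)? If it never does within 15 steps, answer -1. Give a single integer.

Step 1: cell (4,4)='T' (+4 fires, +2 burnt)
Step 2: cell (4,4)='T' (+9 fires, +4 burnt)
Step 3: cell (4,4)='F' (+7 fires, +9 burnt)
  -> target ignites at step 3
Step 4: cell (4,4)='.' (+3 fires, +7 burnt)
Step 5: cell (4,4)='.' (+1 fires, +3 burnt)
Step 6: cell (4,4)='.' (+0 fires, +1 burnt)
  fire out at step 6

3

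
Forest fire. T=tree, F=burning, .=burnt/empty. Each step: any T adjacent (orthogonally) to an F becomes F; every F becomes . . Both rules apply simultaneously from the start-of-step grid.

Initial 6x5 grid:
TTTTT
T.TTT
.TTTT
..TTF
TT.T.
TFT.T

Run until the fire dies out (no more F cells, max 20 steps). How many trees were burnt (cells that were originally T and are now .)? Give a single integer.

Step 1: +5 fires, +2 burnt (F count now 5)
Step 2: +5 fires, +5 burnt (F count now 5)
Step 3: +3 fires, +5 burnt (F count now 3)
Step 4: +3 fires, +3 burnt (F count now 3)
Step 5: +1 fires, +3 burnt (F count now 1)
Step 6: +1 fires, +1 burnt (F count now 1)
Step 7: +1 fires, +1 burnt (F count now 1)
Step 8: +1 fires, +1 burnt (F count now 1)
Step 9: +0 fires, +1 burnt (F count now 0)
Fire out after step 9
Initially T: 21, now '.': 29
Total burnt (originally-T cells now '.'): 20

Answer: 20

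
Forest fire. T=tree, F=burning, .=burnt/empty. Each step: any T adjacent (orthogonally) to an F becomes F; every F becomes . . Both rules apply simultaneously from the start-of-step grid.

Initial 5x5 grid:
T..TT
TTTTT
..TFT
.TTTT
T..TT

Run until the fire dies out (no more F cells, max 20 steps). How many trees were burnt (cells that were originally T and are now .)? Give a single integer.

Answer: 16

Derivation:
Step 1: +4 fires, +1 burnt (F count now 4)
Step 2: +6 fires, +4 burnt (F count now 6)
Step 3: +4 fires, +6 burnt (F count now 4)
Step 4: +1 fires, +4 burnt (F count now 1)
Step 5: +1 fires, +1 burnt (F count now 1)
Step 6: +0 fires, +1 burnt (F count now 0)
Fire out after step 6
Initially T: 17, now '.': 24
Total burnt (originally-T cells now '.'): 16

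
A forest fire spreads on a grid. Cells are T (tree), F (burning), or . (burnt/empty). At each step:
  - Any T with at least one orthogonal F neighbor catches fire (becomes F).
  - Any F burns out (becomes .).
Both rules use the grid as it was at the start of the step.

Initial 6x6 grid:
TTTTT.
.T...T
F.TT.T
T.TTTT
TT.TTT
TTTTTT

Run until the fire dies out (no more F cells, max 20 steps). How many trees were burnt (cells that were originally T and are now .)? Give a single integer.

Answer: 20

Derivation:
Step 1: +1 fires, +1 burnt (F count now 1)
Step 2: +1 fires, +1 burnt (F count now 1)
Step 3: +2 fires, +1 burnt (F count now 2)
Step 4: +1 fires, +2 burnt (F count now 1)
Step 5: +1 fires, +1 burnt (F count now 1)
Step 6: +1 fires, +1 burnt (F count now 1)
Step 7: +2 fires, +1 burnt (F count now 2)
Step 8: +3 fires, +2 burnt (F count now 3)
Step 9: +4 fires, +3 burnt (F count now 4)
Step 10: +2 fires, +4 burnt (F count now 2)
Step 11: +1 fires, +2 burnt (F count now 1)
Step 12: +1 fires, +1 burnt (F count now 1)
Step 13: +0 fires, +1 burnt (F count now 0)
Fire out after step 13
Initially T: 26, now '.': 30
Total burnt (originally-T cells now '.'): 20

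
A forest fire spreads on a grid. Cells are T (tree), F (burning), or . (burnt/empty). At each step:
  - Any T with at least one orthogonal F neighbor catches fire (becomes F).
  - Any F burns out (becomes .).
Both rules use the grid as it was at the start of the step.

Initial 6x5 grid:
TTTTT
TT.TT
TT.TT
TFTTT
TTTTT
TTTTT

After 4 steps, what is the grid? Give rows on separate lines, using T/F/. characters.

Step 1: 4 trees catch fire, 1 burn out
  TTTTT
  TT.TT
  TF.TT
  F.FTT
  TFTTT
  TTTTT
Step 2: 6 trees catch fire, 4 burn out
  TTTTT
  TF.TT
  F..TT
  ...FT
  F.FTT
  TFTTT
Step 3: 7 trees catch fire, 6 burn out
  TFTTT
  F..TT
  ...FT
  ....F
  ...FT
  F.FTT
Step 4: 6 trees catch fire, 7 burn out
  F.FTT
  ...FT
  ....F
  .....
  ....F
  ...FT

F.FTT
...FT
....F
.....
....F
...FT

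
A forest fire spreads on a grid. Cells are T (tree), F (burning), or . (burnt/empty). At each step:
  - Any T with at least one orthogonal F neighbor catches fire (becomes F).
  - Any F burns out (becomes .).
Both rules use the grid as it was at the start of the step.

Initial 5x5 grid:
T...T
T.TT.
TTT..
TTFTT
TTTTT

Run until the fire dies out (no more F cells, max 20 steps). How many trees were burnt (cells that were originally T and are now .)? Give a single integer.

Step 1: +4 fires, +1 burnt (F count now 4)
Step 2: +6 fires, +4 burnt (F count now 6)
Step 3: +4 fires, +6 burnt (F count now 4)
Step 4: +1 fires, +4 burnt (F count now 1)
Step 5: +1 fires, +1 burnt (F count now 1)
Step 6: +0 fires, +1 burnt (F count now 0)
Fire out after step 6
Initially T: 17, now '.': 24
Total burnt (originally-T cells now '.'): 16

Answer: 16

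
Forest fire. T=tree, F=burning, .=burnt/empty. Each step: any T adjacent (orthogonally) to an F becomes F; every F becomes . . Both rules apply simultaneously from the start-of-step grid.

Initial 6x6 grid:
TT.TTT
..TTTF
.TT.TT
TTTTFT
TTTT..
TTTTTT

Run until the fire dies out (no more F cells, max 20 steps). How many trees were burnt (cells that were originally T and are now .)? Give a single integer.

Answer: 25

Derivation:
Step 1: +6 fires, +2 burnt (F count now 6)
Step 2: +4 fires, +6 burnt (F count now 4)
Step 3: +6 fires, +4 burnt (F count now 6)
Step 4: +5 fires, +6 burnt (F count now 5)
Step 5: +3 fires, +5 burnt (F count now 3)
Step 6: +1 fires, +3 burnt (F count now 1)
Step 7: +0 fires, +1 burnt (F count now 0)
Fire out after step 7
Initially T: 27, now '.': 34
Total burnt (originally-T cells now '.'): 25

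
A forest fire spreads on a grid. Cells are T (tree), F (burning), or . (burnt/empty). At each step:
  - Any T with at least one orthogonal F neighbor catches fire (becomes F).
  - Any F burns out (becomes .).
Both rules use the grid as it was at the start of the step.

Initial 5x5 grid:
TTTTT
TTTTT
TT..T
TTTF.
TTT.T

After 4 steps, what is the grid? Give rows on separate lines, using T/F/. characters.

Step 1: 1 trees catch fire, 1 burn out
  TTTTT
  TTTTT
  TT..T
  TTF..
  TTT.T
Step 2: 2 trees catch fire, 1 burn out
  TTTTT
  TTTTT
  TT..T
  TF...
  TTF.T
Step 3: 3 trees catch fire, 2 burn out
  TTTTT
  TTTTT
  TF..T
  F....
  TF..T
Step 4: 3 trees catch fire, 3 burn out
  TTTTT
  TFTTT
  F...T
  .....
  F...T

TTTTT
TFTTT
F...T
.....
F...T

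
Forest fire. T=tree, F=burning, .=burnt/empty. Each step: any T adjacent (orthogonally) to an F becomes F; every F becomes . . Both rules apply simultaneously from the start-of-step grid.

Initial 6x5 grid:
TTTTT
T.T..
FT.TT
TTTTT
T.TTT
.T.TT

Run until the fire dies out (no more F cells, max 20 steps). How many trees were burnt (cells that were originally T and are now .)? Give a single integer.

Step 1: +3 fires, +1 burnt (F count now 3)
Step 2: +3 fires, +3 burnt (F count now 3)
Step 3: +2 fires, +3 burnt (F count now 2)
Step 4: +3 fires, +2 burnt (F count now 3)
Step 5: +5 fires, +3 burnt (F count now 5)
Step 6: +4 fires, +5 burnt (F count now 4)
Step 7: +1 fires, +4 burnt (F count now 1)
Step 8: +0 fires, +1 burnt (F count now 0)
Fire out after step 8
Initially T: 22, now '.': 29
Total burnt (originally-T cells now '.'): 21

Answer: 21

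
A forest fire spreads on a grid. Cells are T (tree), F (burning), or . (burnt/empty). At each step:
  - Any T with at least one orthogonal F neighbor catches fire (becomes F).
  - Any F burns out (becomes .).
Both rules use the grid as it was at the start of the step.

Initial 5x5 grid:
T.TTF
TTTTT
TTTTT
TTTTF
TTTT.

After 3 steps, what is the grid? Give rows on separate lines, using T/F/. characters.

Step 1: 4 trees catch fire, 2 burn out
  T.TF.
  TTTTF
  TTTTF
  TTTF.
  TTTT.
Step 2: 5 trees catch fire, 4 burn out
  T.F..
  TTTF.
  TTTF.
  TTF..
  TTTF.
Step 3: 4 trees catch fire, 5 burn out
  T....
  TTF..
  TTF..
  TF...
  TTF..

T....
TTF..
TTF..
TF...
TTF..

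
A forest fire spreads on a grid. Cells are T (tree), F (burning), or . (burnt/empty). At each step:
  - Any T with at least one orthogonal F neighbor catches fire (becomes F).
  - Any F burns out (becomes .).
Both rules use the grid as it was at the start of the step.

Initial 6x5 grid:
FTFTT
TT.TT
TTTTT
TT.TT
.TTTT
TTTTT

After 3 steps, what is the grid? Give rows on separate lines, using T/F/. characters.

Step 1: 3 trees catch fire, 2 burn out
  .F.FT
  FT.TT
  TTTTT
  TT.TT
  .TTTT
  TTTTT
Step 2: 4 trees catch fire, 3 burn out
  ....F
  .F.FT
  FTTTT
  TT.TT
  .TTTT
  TTTTT
Step 3: 4 trees catch fire, 4 burn out
  .....
  ....F
  .FTFT
  FT.TT
  .TTTT
  TTTTT

.....
....F
.FTFT
FT.TT
.TTTT
TTTTT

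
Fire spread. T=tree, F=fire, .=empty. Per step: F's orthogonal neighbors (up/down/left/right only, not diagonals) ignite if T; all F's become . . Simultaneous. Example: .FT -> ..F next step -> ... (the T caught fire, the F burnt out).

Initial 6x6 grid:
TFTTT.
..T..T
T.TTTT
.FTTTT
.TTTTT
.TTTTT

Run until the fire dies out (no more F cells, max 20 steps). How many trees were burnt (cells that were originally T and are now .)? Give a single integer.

Step 1: +4 fires, +2 burnt (F count now 4)
Step 2: +6 fires, +4 burnt (F count now 6)
Step 3: +5 fires, +6 burnt (F count now 5)
Step 4: +4 fires, +5 burnt (F count now 4)
Step 5: +3 fires, +4 burnt (F count now 3)
Step 6: +2 fires, +3 burnt (F count now 2)
Step 7: +0 fires, +2 burnt (F count now 0)
Fire out after step 7
Initially T: 25, now '.': 35
Total burnt (originally-T cells now '.'): 24

Answer: 24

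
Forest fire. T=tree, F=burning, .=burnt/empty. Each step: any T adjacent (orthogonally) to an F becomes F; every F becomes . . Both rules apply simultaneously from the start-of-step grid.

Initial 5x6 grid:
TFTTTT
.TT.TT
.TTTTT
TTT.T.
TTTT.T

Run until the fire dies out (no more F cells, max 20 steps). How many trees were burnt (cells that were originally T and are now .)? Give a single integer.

Answer: 22

Derivation:
Step 1: +3 fires, +1 burnt (F count now 3)
Step 2: +3 fires, +3 burnt (F count now 3)
Step 3: +3 fires, +3 burnt (F count now 3)
Step 4: +6 fires, +3 burnt (F count now 6)
Step 5: +4 fires, +6 burnt (F count now 4)
Step 6: +3 fires, +4 burnt (F count now 3)
Step 7: +0 fires, +3 burnt (F count now 0)
Fire out after step 7
Initially T: 23, now '.': 29
Total burnt (originally-T cells now '.'): 22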